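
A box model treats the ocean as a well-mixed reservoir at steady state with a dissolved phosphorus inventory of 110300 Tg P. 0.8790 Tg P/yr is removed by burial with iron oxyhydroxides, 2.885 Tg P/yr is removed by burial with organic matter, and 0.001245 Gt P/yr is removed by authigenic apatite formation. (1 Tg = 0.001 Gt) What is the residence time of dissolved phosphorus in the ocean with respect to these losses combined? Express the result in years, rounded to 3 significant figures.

Convert the authigenic apatite formation flux: 0.001245 Gt P/yr = 1.245 Tg P/yr.
Total removal = 0.8790 + 2.885 + 1.245 = 5.0090 Tg P/yr.
τ = M / ΣF_out = 110300 / 5.0090 = 22020 yr.

22000 yr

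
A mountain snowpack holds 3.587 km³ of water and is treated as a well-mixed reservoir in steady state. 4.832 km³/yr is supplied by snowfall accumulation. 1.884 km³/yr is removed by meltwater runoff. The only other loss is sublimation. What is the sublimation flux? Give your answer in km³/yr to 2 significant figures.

At steady state ΣF_in = ΣF_out.
ΣF_in = 4.8320 km³/yr.
Sublimation flux = ΣF_in − (1.884) = 4.8320 − 1.884 = 2.948 km³/yr.

2.9 km³/yr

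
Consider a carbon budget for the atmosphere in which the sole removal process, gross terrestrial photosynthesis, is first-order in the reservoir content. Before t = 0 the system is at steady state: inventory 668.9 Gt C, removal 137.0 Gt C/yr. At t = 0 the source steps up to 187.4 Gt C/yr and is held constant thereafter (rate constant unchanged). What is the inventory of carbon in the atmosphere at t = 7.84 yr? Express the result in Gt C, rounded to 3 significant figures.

The sink rate constant is k = F₀/M₀ = 137.0/668.9 = 0.2048 yr⁻¹.
Solving dM/dt = F₁ − kM with M(0) = M₀ gives M(t) = F₁/k + (M₀ − F₁/k)·e^(−kt).
F₁/k = 187.4/0.2048 = 914.98 Gt C; kt = 0.2048 × 7.84 = 1.606, e^(−kt) = 0.2007.
M(7.84) = 914.98 + (668.9 − 914.98) × 0.2007 = 914.98 − 49.40 = 865.58 Gt C.

866 Gt C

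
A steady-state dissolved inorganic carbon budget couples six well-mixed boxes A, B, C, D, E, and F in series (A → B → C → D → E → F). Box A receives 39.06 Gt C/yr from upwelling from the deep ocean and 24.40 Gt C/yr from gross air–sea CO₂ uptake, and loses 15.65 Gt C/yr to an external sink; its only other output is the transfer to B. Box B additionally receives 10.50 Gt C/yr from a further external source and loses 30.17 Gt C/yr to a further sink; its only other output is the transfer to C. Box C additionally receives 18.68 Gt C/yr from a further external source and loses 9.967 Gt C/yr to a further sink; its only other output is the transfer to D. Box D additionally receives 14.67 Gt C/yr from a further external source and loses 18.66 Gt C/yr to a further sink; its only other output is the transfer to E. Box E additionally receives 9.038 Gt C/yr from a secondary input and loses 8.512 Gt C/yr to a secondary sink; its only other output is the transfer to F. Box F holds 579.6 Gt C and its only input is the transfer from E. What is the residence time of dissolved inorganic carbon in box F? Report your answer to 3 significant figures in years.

Box A: F(A→B) = (39.06 + 24.40) − 15.65 = 47.810 Gt C/yr.
Box B: F(B→C) = (47.810 + 10.50) − 30.17 = 28.140 Gt C/yr.
Box C: F(C→D) = (28.140 + 18.68) − 9.967 = 36.853 Gt C/yr.
Box D: F(D→E) = (36.853 + 14.67) − 18.66 = 32.863 Gt C/yr.
Box E: F(E→F) = (32.863 + 9.038) − 8.512 = 33.389 Gt C/yr.
Box F throughput = its input = 33.389 Gt C/yr; τ = 579.6 / 33.389 = 17.36 yr.

17.4 yr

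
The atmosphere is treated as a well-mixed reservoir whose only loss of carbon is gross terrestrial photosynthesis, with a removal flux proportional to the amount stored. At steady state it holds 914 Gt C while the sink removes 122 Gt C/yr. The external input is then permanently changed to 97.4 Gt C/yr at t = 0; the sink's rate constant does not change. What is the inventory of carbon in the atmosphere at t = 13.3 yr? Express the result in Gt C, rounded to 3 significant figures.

τ = M₀/F₀ = 914/122 = 7.492 yr; rate constant k = 1/τ.
New steady state M_∞ = F₁/k = F₁·τ = 97.4 × 7.492 = 729.70 Gt C.
M(t) = M_∞ + (M₀ − M_∞)·e^(−t/τ); t/τ = 13.3/7.492 = 1.775, so e^(−t/τ) = 0.1694.
M(t) = 729.70 + 184.3 × 0.1694 = 760.93 Gt C.

761 Gt C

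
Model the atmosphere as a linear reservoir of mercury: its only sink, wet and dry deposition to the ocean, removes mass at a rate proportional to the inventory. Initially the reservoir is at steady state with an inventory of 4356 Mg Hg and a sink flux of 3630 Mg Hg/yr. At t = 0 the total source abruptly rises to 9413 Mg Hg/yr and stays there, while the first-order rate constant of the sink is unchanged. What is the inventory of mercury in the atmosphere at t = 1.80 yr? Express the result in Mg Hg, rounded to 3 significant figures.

τ = M₀/F₀ = 4356/3630 = 1.200 yr; rate constant k = 1/τ.
New steady state M_∞ = F₁/k = F₁·τ = 9413 × 1.200 = 11296 Mg Hg.
M(t) = M_∞ + (M₀ − M_∞)·e^(−t/τ); t/τ = 1.80/1.200 = 1.500, so e^(−t/τ) = 0.2231.
M(t) = 11296 − 6940 × 0.2231 = 9747.2 Mg Hg.

9750 Mg Hg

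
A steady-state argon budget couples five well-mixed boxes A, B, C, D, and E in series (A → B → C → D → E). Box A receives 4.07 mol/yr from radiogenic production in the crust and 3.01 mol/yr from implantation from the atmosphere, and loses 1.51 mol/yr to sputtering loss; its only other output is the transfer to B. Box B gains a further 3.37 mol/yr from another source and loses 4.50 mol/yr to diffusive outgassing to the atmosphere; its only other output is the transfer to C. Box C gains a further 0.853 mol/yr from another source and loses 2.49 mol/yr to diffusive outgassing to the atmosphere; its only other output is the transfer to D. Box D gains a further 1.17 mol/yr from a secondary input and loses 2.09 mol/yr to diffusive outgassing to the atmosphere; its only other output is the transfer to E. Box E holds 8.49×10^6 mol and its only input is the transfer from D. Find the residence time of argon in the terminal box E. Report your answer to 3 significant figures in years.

4.51×10^6 yr

Box A: F(A→B) = (4.07 + 3.01) − 1.51 = 5.5700 mol/yr.
Box B: F(B→C) = (5.5700 + 3.37) − 4.50 = 4.4400 mol/yr.
Box C: F(C→D) = (4.4400 + 0.853) − 2.49 = 2.8030 mol/yr.
Box D: F(D→E) = (2.8030 + 1.17) − 2.09 = 1.8830 mol/yr.
Box E throughput = its input = 1.8830 mol/yr; τ = 8.49×10^6 / 1.8830 = 4.509×10^6 yr.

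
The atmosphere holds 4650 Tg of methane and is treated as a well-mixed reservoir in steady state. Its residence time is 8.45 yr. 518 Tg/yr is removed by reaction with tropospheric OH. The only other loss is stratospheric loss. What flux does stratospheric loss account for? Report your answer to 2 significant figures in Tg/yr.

32 Tg/yr

Total removal F = M/τ = 4650 / 8.45 = 550.3 Tg/yr.
Stratospheric loss = F − (518) = 550.3 − 518.0 = 32.30 Tg/yr.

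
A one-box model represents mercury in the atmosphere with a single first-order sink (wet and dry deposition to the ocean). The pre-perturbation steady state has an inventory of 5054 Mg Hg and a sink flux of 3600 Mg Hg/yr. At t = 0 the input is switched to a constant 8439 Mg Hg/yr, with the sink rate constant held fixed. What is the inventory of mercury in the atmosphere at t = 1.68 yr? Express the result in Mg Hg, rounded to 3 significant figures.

9790 Mg Hg

The sink rate constant is k = F₀/M₀ = 3600/5054 = 0.7123 yr⁻¹.
Solving dM/dt = F₁ − kM with M(0) = M₀ gives M(t) = F₁/k + (M₀ − F₁/k)·e^(−kt).
F₁/k = 8439/0.7123 = 11847 Mg Hg; kt = 0.7123 × 1.68 = 1.197, e^(−kt) = 0.3022.
M(1.68) = 11847 + (5054 − 11847) × 0.3022 = 11847 − 2053 = 9794.5 Mg Hg.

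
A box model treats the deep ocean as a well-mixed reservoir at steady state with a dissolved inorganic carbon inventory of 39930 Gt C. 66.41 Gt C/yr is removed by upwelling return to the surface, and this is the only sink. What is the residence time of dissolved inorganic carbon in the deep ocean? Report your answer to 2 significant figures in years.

600 yr

τ = M / F = 39930 / 66.41 = 601.3 yr.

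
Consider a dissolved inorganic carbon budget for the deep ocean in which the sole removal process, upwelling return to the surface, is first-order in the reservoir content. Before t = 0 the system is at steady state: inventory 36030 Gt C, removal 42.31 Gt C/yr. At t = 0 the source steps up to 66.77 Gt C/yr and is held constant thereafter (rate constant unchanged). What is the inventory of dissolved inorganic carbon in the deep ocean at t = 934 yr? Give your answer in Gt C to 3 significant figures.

49900 Gt C

Residence time τ = M₀/F₀ = 851.6 yr. The eventual steady state is M_∞ = M₀·(F₁/F₀) = 36030 × 66.77/42.31 = 56859 Gt C.
The anomaly ΔM(t) = M(t) − M_∞ decays as ΔM₀·e^(−t/τ) with ΔM₀ = 36030 − 56859 = −20830 Gt C.
At t = 934 yr, e^(−t/τ) = e^(−1.097) = 0.3339, so ΔM = −6956 Gt C and M = 56859 − 6956 = 49904 Gt C.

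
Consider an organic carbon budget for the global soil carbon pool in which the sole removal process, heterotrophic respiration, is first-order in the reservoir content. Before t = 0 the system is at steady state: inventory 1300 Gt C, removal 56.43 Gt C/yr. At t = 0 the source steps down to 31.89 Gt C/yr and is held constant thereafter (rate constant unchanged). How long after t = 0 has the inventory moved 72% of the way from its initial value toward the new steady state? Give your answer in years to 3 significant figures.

τ = M₀/F₀ = 1300/56.43 = 23.04 yr.
The remaining gap fraction is e^(−t/τ); 72% covered ⇒ e^(−t/τ) = 0.280.
t = −τ ln(0.280) = 23.04 × 1.273 = 29.33 yr.

29.3 yr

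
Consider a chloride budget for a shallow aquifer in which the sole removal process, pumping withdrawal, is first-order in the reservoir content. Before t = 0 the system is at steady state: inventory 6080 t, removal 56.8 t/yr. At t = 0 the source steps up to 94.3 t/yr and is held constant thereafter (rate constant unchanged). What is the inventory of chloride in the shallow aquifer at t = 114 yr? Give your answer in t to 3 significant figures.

8710 t

Residence time τ = M₀/F₀ = 107.0 yr. The eventual steady state is M_∞ = M₀·(F₁/F₀) = 6080 × 94.3/56.8 = 10094 t.
The anomaly ΔM(t) = M(t) − M_∞ decays as ΔM₀·e^(−t/τ) with ΔM₀ = 6080 − 10094 = −4014 t.
At t = 114 yr, e^(−t/τ) = e^(−1.065) = 0.3447, so ΔM = −1384 t and M = 10094 − 1384 = 8710.3 t.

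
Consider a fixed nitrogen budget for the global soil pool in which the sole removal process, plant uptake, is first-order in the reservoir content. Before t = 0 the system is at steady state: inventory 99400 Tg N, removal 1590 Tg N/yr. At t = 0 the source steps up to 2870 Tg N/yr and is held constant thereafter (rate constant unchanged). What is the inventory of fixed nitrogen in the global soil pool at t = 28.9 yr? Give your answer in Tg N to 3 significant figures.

129000 Tg N

Residence time τ = M₀/F₀ = 62.52 yr. The eventual steady state is M_∞ = M₀·(F₁/F₀) = 99400 × 2870/1590 = 179420 Tg N.
The anomaly ΔM(t) = M(t) − M_∞ decays as ΔM₀·e^(−t/τ) with ΔM₀ = 99400 − 179420 = −80020 Tg N.
At t = 28.9 yr, e^(−t/τ) = e^(−0.4623) = 0.6298, so ΔM = −50400 Tg N and M = 179420 − 50400 = 129020 Tg N.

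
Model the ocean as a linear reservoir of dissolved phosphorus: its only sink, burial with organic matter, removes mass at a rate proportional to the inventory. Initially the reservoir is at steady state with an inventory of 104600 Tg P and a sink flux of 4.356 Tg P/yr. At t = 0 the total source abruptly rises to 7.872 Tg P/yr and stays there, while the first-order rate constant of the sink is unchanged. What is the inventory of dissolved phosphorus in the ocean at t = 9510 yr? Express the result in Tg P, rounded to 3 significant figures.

132000 Tg P

The sink rate constant is k = F₀/M₀ = 4.356/104600 = 4.164×10^-5 yr⁻¹.
Solving dM/dt = F₁ − kM with M(0) = M₀ gives M(t) = F₁/k + (M₀ − F₁/k)·e^(−kt).
F₁/k = 7.872/4.164×10^-5 = 189030 Tg P; kt = 4.164×10^-5 × 9510 = 0.3960, e^(−kt) = 0.6730.
M(9510) = 189030 + (104600 − 189030) × 0.6730 = 189030 − 56820 = 132210 Tg P.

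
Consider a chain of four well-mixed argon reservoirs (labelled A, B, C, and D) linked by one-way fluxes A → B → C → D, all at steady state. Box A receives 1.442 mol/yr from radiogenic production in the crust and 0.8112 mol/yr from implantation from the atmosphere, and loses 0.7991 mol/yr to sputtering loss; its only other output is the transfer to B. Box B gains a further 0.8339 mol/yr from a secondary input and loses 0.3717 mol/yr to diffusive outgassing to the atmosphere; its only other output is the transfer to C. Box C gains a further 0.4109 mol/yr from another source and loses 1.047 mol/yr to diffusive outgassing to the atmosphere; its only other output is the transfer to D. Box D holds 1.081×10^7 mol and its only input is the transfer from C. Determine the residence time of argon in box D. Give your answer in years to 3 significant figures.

8.44×10^6 yr

Box A: F(A→B) = (1.442 + 0.8112) − 0.7991 = 1.4541 mol/yr.
Box B: F(B→C) = (1.4541 + 0.8339) − 0.3717 = 1.9163 mol/yr.
Box C: F(C→D) = (1.9163 + 0.4109) − 1.047 = 1.2802 mol/yr.
Box D throughput = its input = 1.2802 mol/yr; τ = 1.081×10^7 / 1.2802 = 8.444×10^6 yr.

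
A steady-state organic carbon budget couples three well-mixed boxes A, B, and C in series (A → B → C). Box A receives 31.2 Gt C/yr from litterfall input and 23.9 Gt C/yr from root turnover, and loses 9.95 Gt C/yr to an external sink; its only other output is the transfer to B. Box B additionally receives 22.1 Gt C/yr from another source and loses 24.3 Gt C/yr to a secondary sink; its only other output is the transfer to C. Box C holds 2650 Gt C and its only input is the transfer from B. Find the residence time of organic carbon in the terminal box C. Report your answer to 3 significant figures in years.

61.7 yr

Box A: F(A→B) = (31.2 + 23.9) − 9.95 = 45.150 Gt C/yr.
Box B: F(B→C) = (45.150 + 22.1) − 24.3 = 42.950 Gt C/yr.
Box C throughput = its input = 42.950 Gt C/yr; τ = 2650 / 42.950 = 61.70 yr.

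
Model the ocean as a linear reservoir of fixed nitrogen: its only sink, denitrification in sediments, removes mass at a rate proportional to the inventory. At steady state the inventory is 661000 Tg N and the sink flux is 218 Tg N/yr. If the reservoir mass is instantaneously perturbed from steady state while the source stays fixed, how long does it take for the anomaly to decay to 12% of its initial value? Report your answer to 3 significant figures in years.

For a linear reservoir the anomaly decays as exp(−t/τ) with τ = M/F = 661000/218 = 3032 yr.
exp(−t/τ) = 0.12 ⇒ t = −τ ln(0.12) = 3032 × 2.120 = 6429 yr.

6430 yr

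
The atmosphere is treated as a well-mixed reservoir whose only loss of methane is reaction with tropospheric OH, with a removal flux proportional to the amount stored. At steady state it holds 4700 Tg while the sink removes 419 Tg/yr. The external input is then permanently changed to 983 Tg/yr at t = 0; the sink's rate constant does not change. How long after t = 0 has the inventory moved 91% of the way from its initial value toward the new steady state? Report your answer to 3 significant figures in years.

27.0 yr

τ = M₀/F₀ = 4700/419 = 11.22 yr.
The remaining gap fraction is e^(−t/τ); 91% covered ⇒ e^(−t/τ) = 0.0900.
t = −τ ln(0.0900) = 11.22 × 2.408 = 27.01 yr.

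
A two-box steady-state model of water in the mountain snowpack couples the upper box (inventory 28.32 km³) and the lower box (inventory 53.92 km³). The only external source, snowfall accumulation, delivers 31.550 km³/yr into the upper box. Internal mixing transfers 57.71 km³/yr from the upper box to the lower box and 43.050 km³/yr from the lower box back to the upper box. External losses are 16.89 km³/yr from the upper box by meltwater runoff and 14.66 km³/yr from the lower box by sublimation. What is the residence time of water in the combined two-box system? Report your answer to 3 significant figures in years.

Treat the two boxes together as one reservoir: the mixing fluxes between them are internal recycling, so τ = ΣM / Σ(external losses).
M_total = 28.32 + 53.92 = 82.240 km³.
ΣF_external_out = 16.89 + 14.66 = 31.550 km³/yr.
τ = M_total / ΣF_ext = 82.240 / 31.550 = 2.607 yr.

2.61 yr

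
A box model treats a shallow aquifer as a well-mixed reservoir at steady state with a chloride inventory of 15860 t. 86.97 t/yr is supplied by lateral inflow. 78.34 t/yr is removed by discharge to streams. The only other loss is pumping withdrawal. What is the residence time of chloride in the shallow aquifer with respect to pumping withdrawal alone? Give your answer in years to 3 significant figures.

1840 yr

At steady state ΣF_in = ΣF_out.
ΣF_in = 86.970 t/yr.
Pumping withdrawal flux = ΣF_in − (78.34) = 86.970 − 78.34 = 8.630 t/yr.
τ = M / F = 15860 / 8.630 = 1838 yr.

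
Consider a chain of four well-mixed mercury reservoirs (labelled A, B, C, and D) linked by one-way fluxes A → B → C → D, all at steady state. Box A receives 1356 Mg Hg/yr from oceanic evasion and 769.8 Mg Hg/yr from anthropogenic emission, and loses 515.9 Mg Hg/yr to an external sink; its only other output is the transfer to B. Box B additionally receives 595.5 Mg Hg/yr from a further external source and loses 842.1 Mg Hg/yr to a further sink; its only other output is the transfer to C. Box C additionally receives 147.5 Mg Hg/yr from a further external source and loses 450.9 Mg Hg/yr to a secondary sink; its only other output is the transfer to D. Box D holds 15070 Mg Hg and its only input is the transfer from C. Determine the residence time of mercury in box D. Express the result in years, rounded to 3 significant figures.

Box A: F(A→B) = (1356 + 769.8) − 515.9 = 1609.9 Mg Hg/yr.
Box B: F(B→C) = (1609.9 + 595.5) − 842.1 = 1363.3 Mg Hg/yr.
Box C: F(C→D) = (1363.3 + 147.5) − 450.9 = 1059.9 Mg Hg/yr.
Box D throughput = its input = 1059.9 Mg Hg/yr; τ = 15070 / 1059.9 = 14.22 yr.

14.2 yr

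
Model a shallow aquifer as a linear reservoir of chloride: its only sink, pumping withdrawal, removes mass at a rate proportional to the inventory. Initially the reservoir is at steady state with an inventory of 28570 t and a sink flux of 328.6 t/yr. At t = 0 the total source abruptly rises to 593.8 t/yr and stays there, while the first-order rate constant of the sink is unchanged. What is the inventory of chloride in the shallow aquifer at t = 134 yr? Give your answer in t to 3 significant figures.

Residence time τ = M₀/F₀ = 86.94 yr. The eventual steady state is M_∞ = M₀·(F₁/F₀) = 28570 × 593.8/328.6 = 51628 t.
The anomaly ΔM(t) = M(t) − M_∞ decays as ΔM₀·e^(−t/τ) with ΔM₀ = 28570 − 51628 = −23060 t.
At t = 134 yr, e^(−t/τ) = e^(−1.541) = 0.2141, so ΔM = −4937 t and M = 51628 − 4937 = 46691 t.

46700 t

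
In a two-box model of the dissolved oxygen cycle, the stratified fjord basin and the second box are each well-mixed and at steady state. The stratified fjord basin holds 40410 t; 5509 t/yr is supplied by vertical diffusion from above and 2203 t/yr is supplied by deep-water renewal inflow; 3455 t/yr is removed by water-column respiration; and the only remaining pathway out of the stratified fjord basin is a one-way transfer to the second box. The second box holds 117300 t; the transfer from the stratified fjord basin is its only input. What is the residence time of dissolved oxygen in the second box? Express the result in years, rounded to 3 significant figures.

Balance the stratified fjord basin: ΣF_in = 5509 + 2203 = 7712.0 t/yr.
Transfer to the second box = ΣF_in − (3455) = 4257.0 t/yr.
At steady state the output of the second box equals its input, 4257.0 t/yr.
τ = M / F = 117300 / 4257.0 = 27.55 yr.

27.6 yr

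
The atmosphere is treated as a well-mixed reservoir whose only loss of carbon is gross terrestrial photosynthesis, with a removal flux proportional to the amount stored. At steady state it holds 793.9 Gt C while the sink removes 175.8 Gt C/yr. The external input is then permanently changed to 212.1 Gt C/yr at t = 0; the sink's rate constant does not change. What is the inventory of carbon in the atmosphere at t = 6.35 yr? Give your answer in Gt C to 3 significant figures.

Residence time τ = M₀/F₀ = 4.516 yr. The eventual steady state is M_∞ = M₀·(F₁/F₀) = 793.9 × 212.1/175.8 = 957.83 Gt C.
The anomaly ΔM(t) = M(t) − M_∞ decays as ΔM₀·e^(−t/τ) with ΔM₀ = 793.9 − 957.83 = −163.9 Gt C.
At t = 6.35 yr, e^(−t/τ) = e^(−1.406) = 0.2451, so ΔM = −40.18 Gt C and M = 957.83 − 40.18 = 917.65 Gt C.

918 Gt C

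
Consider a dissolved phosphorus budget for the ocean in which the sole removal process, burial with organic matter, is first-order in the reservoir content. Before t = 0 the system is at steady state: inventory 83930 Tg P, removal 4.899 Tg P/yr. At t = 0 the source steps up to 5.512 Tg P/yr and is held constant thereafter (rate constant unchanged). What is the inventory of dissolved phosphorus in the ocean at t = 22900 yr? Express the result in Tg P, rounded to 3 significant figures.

The sink rate constant is k = F₀/M₀ = 4.899/83930 = 5.837×10^-5 yr⁻¹.
Solving dM/dt = F₁ − kM with M(0) = M₀ gives M(t) = F₁/k + (M₀ − F₁/k)·e^(−kt).
F₁/k = 5.512/5.837×10^-5 = 94432 Tg P; kt = 5.837×10^-5 × 22900 = 1.337, e^(−kt) = 0.2627.
M(22900) = 94432 + (83930 − 94432) × 0.2627 = 94432 − 2759 = 91673 Tg P.

91700 Tg P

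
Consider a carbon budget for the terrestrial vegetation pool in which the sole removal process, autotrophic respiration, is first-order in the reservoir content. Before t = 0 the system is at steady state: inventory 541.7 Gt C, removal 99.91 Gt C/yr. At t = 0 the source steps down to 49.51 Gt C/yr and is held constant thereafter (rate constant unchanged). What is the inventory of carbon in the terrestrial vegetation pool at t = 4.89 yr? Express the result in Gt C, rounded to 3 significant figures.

τ = M₀/F₀ = 541.7/99.91 = 5.422 yr; rate constant k = 1/τ.
New steady state M_∞ = F₁/k = F₁·τ = 49.51 × 5.422 = 268.44 Gt C.
M(t) = M_∞ + (M₀ − M_∞)·e^(−t/τ); t/τ = 4.89/5.422 = 0.9019, so e^(−t/τ) = 0.4058.
M(t) = 268.44 + 273.3 × 0.4058 = 379.33 Gt C.

379 Gt C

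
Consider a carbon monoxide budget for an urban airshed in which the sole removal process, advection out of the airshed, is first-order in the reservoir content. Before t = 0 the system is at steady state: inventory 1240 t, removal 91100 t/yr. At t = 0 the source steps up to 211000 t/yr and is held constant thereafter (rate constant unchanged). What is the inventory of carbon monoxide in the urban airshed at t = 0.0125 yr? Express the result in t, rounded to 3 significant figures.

2220 t

τ = M₀/F₀ = 1240/91100 = 0.01361 yr; rate constant k = 1/τ.
New steady state M_∞ = F₁/k = F₁·τ = 211000 × 0.01361 = 2872.0 t.
M(t) = M_∞ + (M₀ − M_∞)·e^(−t/τ); t/τ = 0.0125/0.01361 = 0.9183, so e^(−t/τ) = 0.3992.
M(t) = 2872.0 − 1632 × 0.3992 = 2220.5 t.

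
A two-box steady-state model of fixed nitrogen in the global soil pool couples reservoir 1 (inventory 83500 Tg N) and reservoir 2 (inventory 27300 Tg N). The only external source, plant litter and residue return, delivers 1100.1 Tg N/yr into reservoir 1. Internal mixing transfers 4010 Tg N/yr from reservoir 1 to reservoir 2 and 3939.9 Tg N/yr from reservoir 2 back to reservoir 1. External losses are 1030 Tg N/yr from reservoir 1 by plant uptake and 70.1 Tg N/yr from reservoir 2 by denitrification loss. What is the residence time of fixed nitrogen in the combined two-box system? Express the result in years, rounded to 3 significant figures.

101 yr

Residence time in the combined system uses the total inventory and the total *external* removal — internal exchanges between the two boxes cancel.
M_total = 83500 + 27300 = 110800 Tg N.
ΣF_external_out = 1030 + 70.1 = 1100.1 Tg N/yr.
τ = M_total / ΣF_ext = 110800 / 1100.1 = 100.7 yr.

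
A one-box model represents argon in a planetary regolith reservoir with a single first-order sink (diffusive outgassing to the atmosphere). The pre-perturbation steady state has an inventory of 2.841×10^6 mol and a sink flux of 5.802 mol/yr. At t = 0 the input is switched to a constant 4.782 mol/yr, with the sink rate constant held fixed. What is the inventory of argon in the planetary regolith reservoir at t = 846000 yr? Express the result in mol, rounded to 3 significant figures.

2.43×10^6 mol

The sink rate constant is k = F₀/M₀ = 5.802/2.841×10^6 = 2.042×10^-6 yr⁻¹.
Solving dM/dt = F₁ − kM with M(0) = M₀ gives M(t) = F₁/k + (M₀ − F₁/k)·e^(−kt).
F₁/k = 4.782/2.042×10^-6 = 2.3415×10^6 mol; kt = 2.042×10^-6 × 846000 = 1.728, e^(−kt) = 0.1777.
M(846000) = 2.3415×10^6 + (2.841×10^6 − 2.3415×10^6) × 0.1777 = 2.3415×10^6 + 88750 = 2.4303×10^6 mol.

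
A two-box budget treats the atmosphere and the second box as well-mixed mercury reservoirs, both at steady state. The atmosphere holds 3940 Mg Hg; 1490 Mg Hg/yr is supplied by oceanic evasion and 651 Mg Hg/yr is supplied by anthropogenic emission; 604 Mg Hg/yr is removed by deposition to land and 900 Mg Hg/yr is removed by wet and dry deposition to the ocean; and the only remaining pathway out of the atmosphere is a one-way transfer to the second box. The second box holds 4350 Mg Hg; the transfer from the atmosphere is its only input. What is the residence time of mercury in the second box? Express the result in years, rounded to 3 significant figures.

6.83 yr

Balance the atmosphere: ΣF_in = 1490 + 651 = 2141.0 Mg Hg/yr.
Transfer to the second box = ΣF_in − (604 + 900) = 637.00 Mg Hg/yr.
At steady state the output of the second box equals its input, 637.00 Mg Hg/yr.
τ = M / F = 4350 / 637.00 = 6.829 yr.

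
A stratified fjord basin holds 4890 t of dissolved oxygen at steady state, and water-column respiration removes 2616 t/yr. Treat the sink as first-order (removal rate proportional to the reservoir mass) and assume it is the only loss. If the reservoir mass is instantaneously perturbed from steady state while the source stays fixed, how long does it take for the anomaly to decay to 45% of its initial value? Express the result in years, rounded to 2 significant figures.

For a linear reservoir the anomaly decays as exp(−t/τ) with τ = M/F = 4890/2616 = 1.869 yr.
exp(−t/τ) = 0.45 ⇒ t = −τ ln(0.45) = 1.869 × 0.7985 = 1.493 yr.

1.5 yr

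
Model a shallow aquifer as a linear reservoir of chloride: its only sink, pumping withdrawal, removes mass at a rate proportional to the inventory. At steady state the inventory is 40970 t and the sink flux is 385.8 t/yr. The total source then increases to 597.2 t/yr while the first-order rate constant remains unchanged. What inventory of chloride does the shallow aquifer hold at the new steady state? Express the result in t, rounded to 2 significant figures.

Rate constant k = F/M = 385.8 / 40970 = 0.009417 yr⁻¹.
At the new steady state, source = k·M_new ⇒ M_new = 597.2 / 0.009417 = 63420 t.
(Equivalently M_new = M × F_new/F_old = 40970 × 597.2/385.8.)

63000 t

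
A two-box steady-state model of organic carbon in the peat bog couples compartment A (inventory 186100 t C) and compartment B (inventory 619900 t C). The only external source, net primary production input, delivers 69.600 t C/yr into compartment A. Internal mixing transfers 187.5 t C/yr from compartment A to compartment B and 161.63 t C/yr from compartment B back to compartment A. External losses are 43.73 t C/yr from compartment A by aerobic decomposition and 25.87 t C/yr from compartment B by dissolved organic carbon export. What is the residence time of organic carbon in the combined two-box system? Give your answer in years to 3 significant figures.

For the system as a whole, the A↔B exchange is internal and contributes nothing to the throughput; only the external sinks remove mass.
M_total = 186100 + 619900 = 806000 t C.
ΣF_external_out = 43.73 + 25.87 = 69.600 t C/yr.
τ = M_total / ΣF_ext = 806000 / 69.600 = 11580 yr.

11600 yr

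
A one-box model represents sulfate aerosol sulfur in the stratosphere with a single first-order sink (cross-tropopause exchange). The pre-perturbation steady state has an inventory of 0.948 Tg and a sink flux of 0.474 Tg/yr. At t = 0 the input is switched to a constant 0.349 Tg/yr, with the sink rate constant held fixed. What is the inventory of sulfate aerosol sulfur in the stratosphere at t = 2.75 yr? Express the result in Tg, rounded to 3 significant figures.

0.761 Tg

Residence time τ = M₀/F₀ = 2.000 yr. The eventual steady state is M_∞ = M₀·(F₁/F₀) = 0.948 × 0.349/0.474 = 0.69800 Tg.
The anomaly ΔM(t) = M(t) − M_∞ decays as ΔM₀·e^(−t/τ) with ΔM₀ = 0.948 − 0.69800 = 0.2500 Tg.
At t = 2.75 yr, e^(−t/τ) = e^(−1.375) = 0.2528, so ΔM = 0.06321 Tg and M = 0.69800 + 0.06321 = 0.76121 Tg.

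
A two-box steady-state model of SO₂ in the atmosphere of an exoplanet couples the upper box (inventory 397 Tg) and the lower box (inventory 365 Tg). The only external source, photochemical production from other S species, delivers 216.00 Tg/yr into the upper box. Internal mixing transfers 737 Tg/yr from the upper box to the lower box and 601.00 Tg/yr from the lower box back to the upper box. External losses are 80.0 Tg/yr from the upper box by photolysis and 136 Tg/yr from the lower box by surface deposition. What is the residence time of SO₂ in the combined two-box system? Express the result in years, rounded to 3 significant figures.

Residence time in the combined system uses the total inventory and the total *external* removal — internal exchanges between the two boxes cancel.
M_total = 397 + 365 = 762.00 Tg.
ΣF_external_out = 80.0 + 136 = 216.00 Tg/yr.
τ = M_total / ΣF_ext = 762.00 / 216.00 = 3.528 yr.

3.53 yr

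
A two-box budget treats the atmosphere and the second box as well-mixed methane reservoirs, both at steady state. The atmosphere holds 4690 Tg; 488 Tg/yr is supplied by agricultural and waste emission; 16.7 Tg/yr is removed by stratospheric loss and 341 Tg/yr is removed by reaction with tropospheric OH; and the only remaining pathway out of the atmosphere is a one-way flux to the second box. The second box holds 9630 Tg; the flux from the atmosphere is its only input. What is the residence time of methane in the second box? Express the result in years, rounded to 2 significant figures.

74 yr

Balance the atmosphere: ΣF_in = 488.00 Tg/yr.
Flux to the second box = ΣF_in − (16.7 + 341) = 130.30 Tg/yr.
At steady state the output of the second box equals its input, 130.30 Tg/yr.
τ = M / F = 9630 / 130.30 = 73.91 yr.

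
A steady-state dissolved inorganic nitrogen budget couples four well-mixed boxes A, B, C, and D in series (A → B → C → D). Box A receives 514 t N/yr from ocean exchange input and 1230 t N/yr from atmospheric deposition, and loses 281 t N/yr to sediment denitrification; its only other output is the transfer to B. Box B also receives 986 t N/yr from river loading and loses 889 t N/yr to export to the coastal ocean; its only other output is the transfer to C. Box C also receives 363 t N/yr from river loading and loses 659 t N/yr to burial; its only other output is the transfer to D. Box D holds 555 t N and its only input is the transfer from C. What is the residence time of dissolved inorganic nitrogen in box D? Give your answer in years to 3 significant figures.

Box A: F(A→B) = (514 + 1230) − 281 = 1463.0 t N/yr.
Box B: F(B→C) = (1463.0 + 986) − 889 = 1560.0 t N/yr.
Box C: F(C→D) = (1560.0 + 363) − 659 = 1264.0 t N/yr.
Box D throughput = its input = 1264.0 t N/yr; τ = 555 / 1264.0 = 0.4391 yr.

0.439 yr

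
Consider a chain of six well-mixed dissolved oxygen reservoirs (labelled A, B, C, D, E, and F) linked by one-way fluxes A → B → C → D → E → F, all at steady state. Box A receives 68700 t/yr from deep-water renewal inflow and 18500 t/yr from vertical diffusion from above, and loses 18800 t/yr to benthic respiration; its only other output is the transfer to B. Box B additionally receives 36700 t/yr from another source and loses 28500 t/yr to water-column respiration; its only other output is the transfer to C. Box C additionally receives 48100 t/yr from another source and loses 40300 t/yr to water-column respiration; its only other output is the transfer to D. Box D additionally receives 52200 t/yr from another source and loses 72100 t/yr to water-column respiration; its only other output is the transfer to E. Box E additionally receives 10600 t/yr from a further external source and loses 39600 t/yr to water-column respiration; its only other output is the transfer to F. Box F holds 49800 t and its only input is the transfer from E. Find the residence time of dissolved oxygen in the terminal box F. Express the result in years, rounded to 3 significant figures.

Box A: F(A→B) = (68700 + 18500) − 18800 = 68400 t/yr.
Box B: F(B→C) = (68400 + 36700) − 28500 = 76600 t/yr.
Box C: F(C→D) = (76600 + 48100) − 40300 = 84400 t/yr.
Box D: F(D→E) = (84400 + 52200) − 72100 = 64500 t/yr.
Box E: F(E→F) = (64500 + 10600) − 39600 = 35500 t/yr.
Box F throughput = its input = 35500 t/yr; τ = 49800 / 35500 = 1.403 yr.

1.40 yr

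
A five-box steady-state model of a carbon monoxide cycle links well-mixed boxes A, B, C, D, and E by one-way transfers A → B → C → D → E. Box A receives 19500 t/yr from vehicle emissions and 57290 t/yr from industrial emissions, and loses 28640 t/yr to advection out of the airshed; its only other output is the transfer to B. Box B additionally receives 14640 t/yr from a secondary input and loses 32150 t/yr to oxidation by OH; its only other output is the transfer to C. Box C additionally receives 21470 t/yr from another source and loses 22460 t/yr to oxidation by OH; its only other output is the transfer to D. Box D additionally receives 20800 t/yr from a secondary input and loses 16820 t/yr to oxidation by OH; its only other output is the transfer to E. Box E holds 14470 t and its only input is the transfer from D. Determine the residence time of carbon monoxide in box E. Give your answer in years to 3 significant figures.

0.430 yr

Box A: F(A→B) = (19500 + 57290) − 28640 = 48150 t/yr.
Box B: F(B→C) = (48150 + 14640) − 32150 = 30640 t/yr.
Box C: F(C→D) = (30640 + 21470) − 22460 = 29650 t/yr.
Box D: F(D→E) = (29650 + 20800) − 16820 = 33630 t/yr.
Box E throughput = its input = 33630 t/yr; τ = 14470 / 33630 = 0.4303 yr.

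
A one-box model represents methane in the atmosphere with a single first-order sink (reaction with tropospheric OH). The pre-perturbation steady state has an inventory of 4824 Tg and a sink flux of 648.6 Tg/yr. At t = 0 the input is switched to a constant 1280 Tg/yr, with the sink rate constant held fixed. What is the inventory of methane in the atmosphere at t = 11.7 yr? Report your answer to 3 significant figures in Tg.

8550 Tg

The sink rate constant is k = F₀/M₀ = 648.6/4824 = 0.1345 yr⁻¹.
Solving dM/dt = F₁ − kM with M(0) = M₀ gives M(t) = F₁/k + (M₀ − F₁/k)·e^(−kt).
F₁/k = 1280/0.1345 = 9520.1 Tg; kt = 0.1345 × 11.7 = 1.573, e^(−kt) = 0.2074.
M(11.7) = 9520.1 + (4824 − 9520.1) × 0.2074 = 9520.1 − 974.0 = 8546.1 Tg.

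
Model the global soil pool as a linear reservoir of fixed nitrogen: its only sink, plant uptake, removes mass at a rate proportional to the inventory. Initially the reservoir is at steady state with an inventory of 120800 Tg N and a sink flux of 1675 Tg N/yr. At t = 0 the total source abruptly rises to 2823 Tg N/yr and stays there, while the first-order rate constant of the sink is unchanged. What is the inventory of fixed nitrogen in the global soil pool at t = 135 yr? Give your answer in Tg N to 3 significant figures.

191000 Tg N

Residence time τ = M₀/F₀ = 72.12 yr. The eventual steady state is M_∞ = M₀·(F₁/F₀) = 120800 × 2823/1675 = 203590 Tg N.
The anomaly ΔM(t) = M(t) − M_∞ decays as ΔM₀·e^(−t/τ) with ΔM₀ = 120800 − 203590 = −82790 Tg N.
At t = 135 yr, e^(−t/τ) = e^(−1.872) = 0.1538, so ΔM = −12740 Tg N and M = 203590 − 12740 = 190860 Tg N.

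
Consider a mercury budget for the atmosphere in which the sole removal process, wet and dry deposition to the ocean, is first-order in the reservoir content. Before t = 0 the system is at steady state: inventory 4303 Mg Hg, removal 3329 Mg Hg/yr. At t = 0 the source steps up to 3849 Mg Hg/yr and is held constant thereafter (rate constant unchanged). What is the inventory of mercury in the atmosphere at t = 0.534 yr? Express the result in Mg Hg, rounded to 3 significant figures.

τ = M₀/F₀ = 4303/3329 = 1.293 yr; rate constant k = 1/τ.
New steady state M_∞ = F₁/k = F₁·τ = 3849 × 1.293 = 4975.1 Mg Hg.
M(t) = M_∞ + (M₀ − M_∞)·e^(−t/τ); t/τ = 0.534/1.293 = 0.4131, so e^(−t/τ) = 0.6616.
M(t) = 4975.1 − 672.1 × 0.6616 = 4530.5 Mg Hg.

4530 Mg Hg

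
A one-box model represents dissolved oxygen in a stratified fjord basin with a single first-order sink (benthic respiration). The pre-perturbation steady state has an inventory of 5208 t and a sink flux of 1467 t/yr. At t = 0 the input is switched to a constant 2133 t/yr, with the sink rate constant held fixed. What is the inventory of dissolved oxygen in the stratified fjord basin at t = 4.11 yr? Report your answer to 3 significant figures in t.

The sink rate constant is k = F₀/M₀ = 1467/5208 = 0.2817 yr⁻¹.
Solving dM/dt = F₁ − kM with M(0) = M₀ gives M(t) = F₁/k + (M₀ − F₁/k)·e^(−kt).
F₁/k = 2133/0.2817 = 7572.4 t; kt = 0.2817 × 4.11 = 1.158, e^(−kt) = 0.3142.
M(4.11) = 7572.4 + (5208 − 7572.4) × 0.3142 = 7572.4 − 742.9 = 6829.5 t.

6830 t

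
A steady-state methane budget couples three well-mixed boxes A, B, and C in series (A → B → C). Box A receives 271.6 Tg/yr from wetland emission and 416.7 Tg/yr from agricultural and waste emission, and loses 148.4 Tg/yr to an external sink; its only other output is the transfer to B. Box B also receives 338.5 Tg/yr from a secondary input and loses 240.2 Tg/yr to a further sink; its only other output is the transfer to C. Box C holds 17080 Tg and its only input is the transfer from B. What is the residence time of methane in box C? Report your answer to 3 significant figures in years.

Box A: F(A→B) = (271.6 + 416.7) − 148.4 = 539.90 Tg/yr.
Box B: F(B→C) = (539.90 + 338.5) − 240.2 = 638.20 Tg/yr.
Box C throughput = its input = 638.20 Tg/yr; τ = 17080 / 638.20 = 26.76 yr.

26.8 yr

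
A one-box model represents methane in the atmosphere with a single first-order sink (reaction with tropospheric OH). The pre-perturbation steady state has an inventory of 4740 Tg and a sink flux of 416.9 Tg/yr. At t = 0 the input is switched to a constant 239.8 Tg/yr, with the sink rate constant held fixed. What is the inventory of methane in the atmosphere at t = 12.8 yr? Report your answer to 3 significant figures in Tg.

3380 Tg

Residence time τ = M₀/F₀ = 11.37 yr. The eventual steady state is M_∞ = M₀·(F₁/F₀) = 4740 × 239.8/416.9 = 2726.4 Tg.
The anomaly ΔM(t) = M(t) − M_∞ decays as ΔM₀·e^(−t/τ) with ΔM₀ = 4740 − 2726.4 = 2014 Tg.
At t = 12.8 yr, e^(−t/τ) = e^(−1.126) = 0.3244, so ΔM = 653.2 Tg and M = 2726.4 + 653.2 = 3379.6 Tg.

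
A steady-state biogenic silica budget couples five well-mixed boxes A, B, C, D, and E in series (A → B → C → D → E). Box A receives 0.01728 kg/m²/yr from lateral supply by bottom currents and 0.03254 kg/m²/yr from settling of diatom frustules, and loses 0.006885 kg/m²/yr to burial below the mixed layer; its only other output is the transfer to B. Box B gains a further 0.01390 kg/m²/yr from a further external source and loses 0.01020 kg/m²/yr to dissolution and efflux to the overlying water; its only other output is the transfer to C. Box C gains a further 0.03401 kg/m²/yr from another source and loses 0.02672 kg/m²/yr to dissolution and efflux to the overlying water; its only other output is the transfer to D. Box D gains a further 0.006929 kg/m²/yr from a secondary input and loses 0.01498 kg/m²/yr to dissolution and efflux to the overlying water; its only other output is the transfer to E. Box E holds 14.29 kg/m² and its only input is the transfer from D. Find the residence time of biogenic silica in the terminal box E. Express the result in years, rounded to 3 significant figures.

Box A: F(A→B) = (0.01728 + 0.03254) − 0.006885 = 0.042935 kg/m²/yr.
Box B: F(B→C) = (0.042935 + 0.01390) − 0.01020 = 0.046635 kg/m²/yr.
Box C: F(C→D) = (0.046635 + 0.03401) − 0.02672 = 0.053925 kg/m²/yr.
Box D: F(D→E) = (0.053925 + 0.006929) − 0.01498 = 0.045874 kg/m²/yr.
Box E throughput = its input = 0.045874 kg/m²/yr; τ = 14.29 / 0.045874 = 311.5 yr.

312 yr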